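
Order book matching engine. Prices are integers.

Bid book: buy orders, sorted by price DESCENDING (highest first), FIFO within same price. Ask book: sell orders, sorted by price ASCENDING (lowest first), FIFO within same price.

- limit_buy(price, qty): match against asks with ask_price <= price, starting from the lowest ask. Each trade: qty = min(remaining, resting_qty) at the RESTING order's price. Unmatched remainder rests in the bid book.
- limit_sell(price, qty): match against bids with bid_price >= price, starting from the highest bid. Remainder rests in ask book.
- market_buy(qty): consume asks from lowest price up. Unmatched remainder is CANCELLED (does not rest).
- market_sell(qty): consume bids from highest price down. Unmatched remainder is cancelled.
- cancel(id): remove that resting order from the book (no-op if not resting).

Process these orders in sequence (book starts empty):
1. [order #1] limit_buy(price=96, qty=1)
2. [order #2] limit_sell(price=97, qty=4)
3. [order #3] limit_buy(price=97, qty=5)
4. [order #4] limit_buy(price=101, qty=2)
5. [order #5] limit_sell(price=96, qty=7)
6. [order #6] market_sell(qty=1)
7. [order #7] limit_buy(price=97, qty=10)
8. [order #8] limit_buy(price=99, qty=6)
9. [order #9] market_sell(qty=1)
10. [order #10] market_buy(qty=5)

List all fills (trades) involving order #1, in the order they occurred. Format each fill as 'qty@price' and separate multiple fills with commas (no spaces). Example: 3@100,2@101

Answer: 1@96

Derivation:
After op 1 [order #1] limit_buy(price=96, qty=1): fills=none; bids=[#1:1@96] asks=[-]
After op 2 [order #2] limit_sell(price=97, qty=4): fills=none; bids=[#1:1@96] asks=[#2:4@97]
After op 3 [order #3] limit_buy(price=97, qty=5): fills=#3x#2:4@97; bids=[#3:1@97 #1:1@96] asks=[-]
After op 4 [order #4] limit_buy(price=101, qty=2): fills=none; bids=[#4:2@101 #3:1@97 #1:1@96] asks=[-]
After op 5 [order #5] limit_sell(price=96, qty=7): fills=#4x#5:2@101 #3x#5:1@97 #1x#5:1@96; bids=[-] asks=[#5:3@96]
After op 6 [order #6] market_sell(qty=1): fills=none; bids=[-] asks=[#5:3@96]
After op 7 [order #7] limit_buy(price=97, qty=10): fills=#7x#5:3@96; bids=[#7:7@97] asks=[-]
After op 8 [order #8] limit_buy(price=99, qty=6): fills=none; bids=[#8:6@99 #7:7@97] asks=[-]
After op 9 [order #9] market_sell(qty=1): fills=#8x#9:1@99; bids=[#8:5@99 #7:7@97] asks=[-]
After op 10 [order #10] market_buy(qty=5): fills=none; bids=[#8:5@99 #7:7@97] asks=[-]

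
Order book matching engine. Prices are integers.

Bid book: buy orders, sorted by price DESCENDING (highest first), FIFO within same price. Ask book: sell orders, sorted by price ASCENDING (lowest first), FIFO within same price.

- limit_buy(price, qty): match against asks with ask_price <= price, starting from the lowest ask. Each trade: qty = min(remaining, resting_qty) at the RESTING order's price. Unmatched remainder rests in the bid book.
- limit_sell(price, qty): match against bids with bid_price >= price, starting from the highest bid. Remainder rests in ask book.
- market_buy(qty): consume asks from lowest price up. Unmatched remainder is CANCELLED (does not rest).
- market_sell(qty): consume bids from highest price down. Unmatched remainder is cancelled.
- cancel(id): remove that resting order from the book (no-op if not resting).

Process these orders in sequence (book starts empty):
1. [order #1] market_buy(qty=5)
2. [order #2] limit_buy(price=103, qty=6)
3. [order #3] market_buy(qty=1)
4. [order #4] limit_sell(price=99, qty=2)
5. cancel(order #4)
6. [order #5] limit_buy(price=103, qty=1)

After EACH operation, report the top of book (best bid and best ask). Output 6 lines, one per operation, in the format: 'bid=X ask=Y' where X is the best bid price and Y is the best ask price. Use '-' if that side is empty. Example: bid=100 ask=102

Answer: bid=- ask=-
bid=103 ask=-
bid=103 ask=-
bid=103 ask=-
bid=103 ask=-
bid=103 ask=-

Derivation:
After op 1 [order #1] market_buy(qty=5): fills=none; bids=[-] asks=[-]
After op 2 [order #2] limit_buy(price=103, qty=6): fills=none; bids=[#2:6@103] asks=[-]
After op 3 [order #3] market_buy(qty=1): fills=none; bids=[#2:6@103] asks=[-]
After op 4 [order #4] limit_sell(price=99, qty=2): fills=#2x#4:2@103; bids=[#2:4@103] asks=[-]
After op 5 cancel(order #4): fills=none; bids=[#2:4@103] asks=[-]
After op 6 [order #5] limit_buy(price=103, qty=1): fills=none; bids=[#2:4@103 #5:1@103] asks=[-]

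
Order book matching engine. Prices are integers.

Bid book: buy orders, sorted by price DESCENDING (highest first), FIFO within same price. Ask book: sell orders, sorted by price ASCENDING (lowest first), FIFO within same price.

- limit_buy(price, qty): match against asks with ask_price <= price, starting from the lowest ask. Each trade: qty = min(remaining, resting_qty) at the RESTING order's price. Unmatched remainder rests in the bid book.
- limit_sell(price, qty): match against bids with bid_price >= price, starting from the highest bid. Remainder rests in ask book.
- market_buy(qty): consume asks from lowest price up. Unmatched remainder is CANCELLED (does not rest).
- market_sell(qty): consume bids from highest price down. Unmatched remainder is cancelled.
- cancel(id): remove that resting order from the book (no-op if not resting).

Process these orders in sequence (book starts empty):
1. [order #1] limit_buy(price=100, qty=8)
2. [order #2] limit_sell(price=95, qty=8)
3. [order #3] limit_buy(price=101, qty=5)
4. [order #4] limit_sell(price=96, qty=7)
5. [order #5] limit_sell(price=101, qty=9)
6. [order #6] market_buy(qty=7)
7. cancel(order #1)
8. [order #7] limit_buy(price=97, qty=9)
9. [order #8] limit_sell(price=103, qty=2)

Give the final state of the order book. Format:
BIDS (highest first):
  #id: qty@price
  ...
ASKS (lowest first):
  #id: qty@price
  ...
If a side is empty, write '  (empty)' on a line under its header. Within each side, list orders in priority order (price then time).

After op 1 [order #1] limit_buy(price=100, qty=8): fills=none; bids=[#1:8@100] asks=[-]
After op 2 [order #2] limit_sell(price=95, qty=8): fills=#1x#2:8@100; bids=[-] asks=[-]
After op 3 [order #3] limit_buy(price=101, qty=5): fills=none; bids=[#3:5@101] asks=[-]
After op 4 [order #4] limit_sell(price=96, qty=7): fills=#3x#4:5@101; bids=[-] asks=[#4:2@96]
After op 5 [order #5] limit_sell(price=101, qty=9): fills=none; bids=[-] asks=[#4:2@96 #5:9@101]
After op 6 [order #6] market_buy(qty=7): fills=#6x#4:2@96 #6x#5:5@101; bids=[-] asks=[#5:4@101]
After op 7 cancel(order #1): fills=none; bids=[-] asks=[#5:4@101]
After op 8 [order #7] limit_buy(price=97, qty=9): fills=none; bids=[#7:9@97] asks=[#5:4@101]
After op 9 [order #8] limit_sell(price=103, qty=2): fills=none; bids=[#7:9@97] asks=[#5:4@101 #8:2@103]

Answer: BIDS (highest first):
  #7: 9@97
ASKS (lowest first):
  #5: 4@101
  #8: 2@103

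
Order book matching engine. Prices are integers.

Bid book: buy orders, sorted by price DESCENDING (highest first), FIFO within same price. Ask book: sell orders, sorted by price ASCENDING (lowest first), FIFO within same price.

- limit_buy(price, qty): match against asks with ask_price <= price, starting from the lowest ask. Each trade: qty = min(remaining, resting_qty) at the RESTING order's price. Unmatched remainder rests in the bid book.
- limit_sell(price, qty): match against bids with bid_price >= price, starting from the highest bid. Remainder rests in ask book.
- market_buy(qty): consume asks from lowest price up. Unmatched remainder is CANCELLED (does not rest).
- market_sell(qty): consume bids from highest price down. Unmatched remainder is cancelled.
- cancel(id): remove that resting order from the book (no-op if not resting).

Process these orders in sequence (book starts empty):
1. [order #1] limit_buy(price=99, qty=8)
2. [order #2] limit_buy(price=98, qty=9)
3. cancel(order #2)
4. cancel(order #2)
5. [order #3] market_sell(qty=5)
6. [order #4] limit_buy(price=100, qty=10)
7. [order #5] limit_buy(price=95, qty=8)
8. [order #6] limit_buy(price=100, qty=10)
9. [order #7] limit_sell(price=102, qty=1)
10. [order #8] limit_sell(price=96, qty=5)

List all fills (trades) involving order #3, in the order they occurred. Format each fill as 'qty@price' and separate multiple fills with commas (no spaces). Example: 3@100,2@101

After op 1 [order #1] limit_buy(price=99, qty=8): fills=none; bids=[#1:8@99] asks=[-]
After op 2 [order #2] limit_buy(price=98, qty=9): fills=none; bids=[#1:8@99 #2:9@98] asks=[-]
After op 3 cancel(order #2): fills=none; bids=[#1:8@99] asks=[-]
After op 4 cancel(order #2): fills=none; bids=[#1:8@99] asks=[-]
After op 5 [order #3] market_sell(qty=5): fills=#1x#3:5@99; bids=[#1:3@99] asks=[-]
After op 6 [order #4] limit_buy(price=100, qty=10): fills=none; bids=[#4:10@100 #1:3@99] asks=[-]
After op 7 [order #5] limit_buy(price=95, qty=8): fills=none; bids=[#4:10@100 #1:3@99 #5:8@95] asks=[-]
After op 8 [order #6] limit_buy(price=100, qty=10): fills=none; bids=[#4:10@100 #6:10@100 #1:3@99 #5:8@95] asks=[-]
After op 9 [order #7] limit_sell(price=102, qty=1): fills=none; bids=[#4:10@100 #6:10@100 #1:3@99 #5:8@95] asks=[#7:1@102]
After op 10 [order #8] limit_sell(price=96, qty=5): fills=#4x#8:5@100; bids=[#4:5@100 #6:10@100 #1:3@99 #5:8@95] asks=[#7:1@102]

Answer: 5@99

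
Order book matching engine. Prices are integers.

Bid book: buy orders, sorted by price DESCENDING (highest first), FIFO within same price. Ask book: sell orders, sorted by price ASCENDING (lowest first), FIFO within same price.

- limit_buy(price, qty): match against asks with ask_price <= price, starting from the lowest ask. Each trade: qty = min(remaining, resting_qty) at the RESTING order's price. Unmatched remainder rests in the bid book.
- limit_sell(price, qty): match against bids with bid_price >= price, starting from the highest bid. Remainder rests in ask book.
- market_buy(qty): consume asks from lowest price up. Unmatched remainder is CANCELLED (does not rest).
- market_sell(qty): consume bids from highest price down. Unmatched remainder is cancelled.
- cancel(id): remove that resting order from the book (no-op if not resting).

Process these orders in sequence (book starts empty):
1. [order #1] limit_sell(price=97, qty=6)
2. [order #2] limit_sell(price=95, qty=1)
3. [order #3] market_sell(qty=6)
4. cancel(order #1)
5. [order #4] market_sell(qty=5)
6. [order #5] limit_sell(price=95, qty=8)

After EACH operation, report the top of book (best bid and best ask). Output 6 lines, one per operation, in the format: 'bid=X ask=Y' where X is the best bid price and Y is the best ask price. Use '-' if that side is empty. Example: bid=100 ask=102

Answer: bid=- ask=97
bid=- ask=95
bid=- ask=95
bid=- ask=95
bid=- ask=95
bid=- ask=95

Derivation:
After op 1 [order #1] limit_sell(price=97, qty=6): fills=none; bids=[-] asks=[#1:6@97]
After op 2 [order #2] limit_sell(price=95, qty=1): fills=none; bids=[-] asks=[#2:1@95 #1:6@97]
After op 3 [order #3] market_sell(qty=6): fills=none; bids=[-] asks=[#2:1@95 #1:6@97]
After op 4 cancel(order #1): fills=none; bids=[-] asks=[#2:1@95]
After op 5 [order #4] market_sell(qty=5): fills=none; bids=[-] asks=[#2:1@95]
After op 6 [order #5] limit_sell(price=95, qty=8): fills=none; bids=[-] asks=[#2:1@95 #5:8@95]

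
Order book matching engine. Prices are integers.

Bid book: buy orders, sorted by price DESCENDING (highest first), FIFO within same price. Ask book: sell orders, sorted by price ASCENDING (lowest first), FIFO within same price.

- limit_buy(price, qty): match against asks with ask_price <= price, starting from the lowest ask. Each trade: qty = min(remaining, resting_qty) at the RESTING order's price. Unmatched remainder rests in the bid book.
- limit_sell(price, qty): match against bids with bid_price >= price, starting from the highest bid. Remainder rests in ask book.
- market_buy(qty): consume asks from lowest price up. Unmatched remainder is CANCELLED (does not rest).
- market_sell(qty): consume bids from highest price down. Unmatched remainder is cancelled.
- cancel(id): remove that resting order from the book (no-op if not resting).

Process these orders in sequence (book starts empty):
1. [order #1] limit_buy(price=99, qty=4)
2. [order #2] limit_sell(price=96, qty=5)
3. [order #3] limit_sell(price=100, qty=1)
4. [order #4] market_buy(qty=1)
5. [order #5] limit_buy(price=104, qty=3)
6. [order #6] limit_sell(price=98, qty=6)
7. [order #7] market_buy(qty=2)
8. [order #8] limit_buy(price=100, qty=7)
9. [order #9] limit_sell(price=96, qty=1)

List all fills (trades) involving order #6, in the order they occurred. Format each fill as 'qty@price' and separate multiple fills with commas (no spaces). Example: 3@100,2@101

After op 1 [order #1] limit_buy(price=99, qty=4): fills=none; bids=[#1:4@99] asks=[-]
After op 2 [order #2] limit_sell(price=96, qty=5): fills=#1x#2:4@99; bids=[-] asks=[#2:1@96]
After op 3 [order #3] limit_sell(price=100, qty=1): fills=none; bids=[-] asks=[#2:1@96 #3:1@100]
After op 4 [order #4] market_buy(qty=1): fills=#4x#2:1@96; bids=[-] asks=[#3:1@100]
After op 5 [order #5] limit_buy(price=104, qty=3): fills=#5x#3:1@100; bids=[#5:2@104] asks=[-]
After op 6 [order #6] limit_sell(price=98, qty=6): fills=#5x#6:2@104; bids=[-] asks=[#6:4@98]
After op 7 [order #7] market_buy(qty=2): fills=#7x#6:2@98; bids=[-] asks=[#6:2@98]
After op 8 [order #8] limit_buy(price=100, qty=7): fills=#8x#6:2@98; bids=[#8:5@100] asks=[-]
After op 9 [order #9] limit_sell(price=96, qty=1): fills=#8x#9:1@100; bids=[#8:4@100] asks=[-]

Answer: 2@104,2@98,2@98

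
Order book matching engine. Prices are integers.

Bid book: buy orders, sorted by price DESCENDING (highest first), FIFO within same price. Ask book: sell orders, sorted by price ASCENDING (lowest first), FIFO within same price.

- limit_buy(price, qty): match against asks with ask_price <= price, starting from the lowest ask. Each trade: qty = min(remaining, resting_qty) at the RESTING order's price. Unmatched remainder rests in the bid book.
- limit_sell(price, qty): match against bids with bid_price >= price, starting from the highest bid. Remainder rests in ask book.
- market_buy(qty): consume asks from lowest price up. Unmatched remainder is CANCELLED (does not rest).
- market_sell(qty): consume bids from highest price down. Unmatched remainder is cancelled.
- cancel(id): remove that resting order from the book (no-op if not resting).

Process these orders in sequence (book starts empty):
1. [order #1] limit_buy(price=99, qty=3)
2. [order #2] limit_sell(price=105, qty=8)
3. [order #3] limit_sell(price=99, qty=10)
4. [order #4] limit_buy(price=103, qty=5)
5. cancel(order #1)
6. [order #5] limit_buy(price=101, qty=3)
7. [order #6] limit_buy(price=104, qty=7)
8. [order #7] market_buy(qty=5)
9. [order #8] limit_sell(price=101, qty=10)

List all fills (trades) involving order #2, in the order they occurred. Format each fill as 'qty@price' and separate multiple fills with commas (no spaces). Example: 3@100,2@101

Answer: 5@105

Derivation:
After op 1 [order #1] limit_buy(price=99, qty=3): fills=none; bids=[#1:3@99] asks=[-]
After op 2 [order #2] limit_sell(price=105, qty=8): fills=none; bids=[#1:3@99] asks=[#2:8@105]
After op 3 [order #3] limit_sell(price=99, qty=10): fills=#1x#3:3@99; bids=[-] asks=[#3:7@99 #2:8@105]
After op 4 [order #4] limit_buy(price=103, qty=5): fills=#4x#3:5@99; bids=[-] asks=[#3:2@99 #2:8@105]
After op 5 cancel(order #1): fills=none; bids=[-] asks=[#3:2@99 #2:8@105]
After op 6 [order #5] limit_buy(price=101, qty=3): fills=#5x#3:2@99; bids=[#5:1@101] asks=[#2:8@105]
After op 7 [order #6] limit_buy(price=104, qty=7): fills=none; bids=[#6:7@104 #5:1@101] asks=[#2:8@105]
After op 8 [order #7] market_buy(qty=5): fills=#7x#2:5@105; bids=[#6:7@104 #5:1@101] asks=[#2:3@105]
After op 9 [order #8] limit_sell(price=101, qty=10): fills=#6x#8:7@104 #5x#8:1@101; bids=[-] asks=[#8:2@101 #2:3@105]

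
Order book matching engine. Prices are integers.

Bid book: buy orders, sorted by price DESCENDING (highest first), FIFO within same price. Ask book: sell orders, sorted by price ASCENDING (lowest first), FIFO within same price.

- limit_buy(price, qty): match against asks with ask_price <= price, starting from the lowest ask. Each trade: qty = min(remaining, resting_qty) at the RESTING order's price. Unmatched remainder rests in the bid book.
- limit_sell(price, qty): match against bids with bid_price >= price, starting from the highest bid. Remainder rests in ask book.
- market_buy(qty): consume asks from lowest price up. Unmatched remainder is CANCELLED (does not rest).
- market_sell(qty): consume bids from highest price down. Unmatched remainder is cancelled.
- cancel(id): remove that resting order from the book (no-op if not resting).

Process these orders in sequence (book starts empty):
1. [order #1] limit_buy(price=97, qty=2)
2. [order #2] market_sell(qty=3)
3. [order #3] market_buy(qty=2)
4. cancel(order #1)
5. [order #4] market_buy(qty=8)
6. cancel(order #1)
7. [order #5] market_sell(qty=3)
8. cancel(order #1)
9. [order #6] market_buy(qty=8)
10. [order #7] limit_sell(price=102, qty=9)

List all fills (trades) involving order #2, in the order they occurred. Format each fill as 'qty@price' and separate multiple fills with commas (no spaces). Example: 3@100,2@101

Answer: 2@97

Derivation:
After op 1 [order #1] limit_buy(price=97, qty=2): fills=none; bids=[#1:2@97] asks=[-]
After op 2 [order #2] market_sell(qty=3): fills=#1x#2:2@97; bids=[-] asks=[-]
After op 3 [order #3] market_buy(qty=2): fills=none; bids=[-] asks=[-]
After op 4 cancel(order #1): fills=none; bids=[-] asks=[-]
After op 5 [order #4] market_buy(qty=8): fills=none; bids=[-] asks=[-]
After op 6 cancel(order #1): fills=none; bids=[-] asks=[-]
After op 7 [order #5] market_sell(qty=3): fills=none; bids=[-] asks=[-]
After op 8 cancel(order #1): fills=none; bids=[-] asks=[-]
After op 9 [order #6] market_buy(qty=8): fills=none; bids=[-] asks=[-]
After op 10 [order #7] limit_sell(price=102, qty=9): fills=none; bids=[-] asks=[#7:9@102]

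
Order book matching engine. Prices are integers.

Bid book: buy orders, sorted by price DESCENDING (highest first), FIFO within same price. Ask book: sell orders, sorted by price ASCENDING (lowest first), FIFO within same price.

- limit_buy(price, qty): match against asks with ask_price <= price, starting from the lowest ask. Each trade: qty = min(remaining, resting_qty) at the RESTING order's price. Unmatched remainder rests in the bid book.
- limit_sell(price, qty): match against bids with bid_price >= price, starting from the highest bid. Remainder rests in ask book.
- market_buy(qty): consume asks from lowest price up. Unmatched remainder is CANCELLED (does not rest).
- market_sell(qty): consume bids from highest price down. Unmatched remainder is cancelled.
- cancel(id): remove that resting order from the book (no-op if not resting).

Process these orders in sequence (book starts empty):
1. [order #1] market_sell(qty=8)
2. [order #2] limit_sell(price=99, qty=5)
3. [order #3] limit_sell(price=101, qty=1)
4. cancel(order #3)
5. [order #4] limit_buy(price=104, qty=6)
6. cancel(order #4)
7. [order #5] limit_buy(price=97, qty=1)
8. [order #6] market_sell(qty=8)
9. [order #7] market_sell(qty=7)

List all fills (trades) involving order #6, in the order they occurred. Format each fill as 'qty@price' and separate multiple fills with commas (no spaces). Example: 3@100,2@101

After op 1 [order #1] market_sell(qty=8): fills=none; bids=[-] asks=[-]
After op 2 [order #2] limit_sell(price=99, qty=5): fills=none; bids=[-] asks=[#2:5@99]
After op 3 [order #3] limit_sell(price=101, qty=1): fills=none; bids=[-] asks=[#2:5@99 #3:1@101]
After op 4 cancel(order #3): fills=none; bids=[-] asks=[#2:5@99]
After op 5 [order #4] limit_buy(price=104, qty=6): fills=#4x#2:5@99; bids=[#4:1@104] asks=[-]
After op 6 cancel(order #4): fills=none; bids=[-] asks=[-]
After op 7 [order #5] limit_buy(price=97, qty=1): fills=none; bids=[#5:1@97] asks=[-]
After op 8 [order #6] market_sell(qty=8): fills=#5x#6:1@97; bids=[-] asks=[-]
After op 9 [order #7] market_sell(qty=7): fills=none; bids=[-] asks=[-]

Answer: 1@97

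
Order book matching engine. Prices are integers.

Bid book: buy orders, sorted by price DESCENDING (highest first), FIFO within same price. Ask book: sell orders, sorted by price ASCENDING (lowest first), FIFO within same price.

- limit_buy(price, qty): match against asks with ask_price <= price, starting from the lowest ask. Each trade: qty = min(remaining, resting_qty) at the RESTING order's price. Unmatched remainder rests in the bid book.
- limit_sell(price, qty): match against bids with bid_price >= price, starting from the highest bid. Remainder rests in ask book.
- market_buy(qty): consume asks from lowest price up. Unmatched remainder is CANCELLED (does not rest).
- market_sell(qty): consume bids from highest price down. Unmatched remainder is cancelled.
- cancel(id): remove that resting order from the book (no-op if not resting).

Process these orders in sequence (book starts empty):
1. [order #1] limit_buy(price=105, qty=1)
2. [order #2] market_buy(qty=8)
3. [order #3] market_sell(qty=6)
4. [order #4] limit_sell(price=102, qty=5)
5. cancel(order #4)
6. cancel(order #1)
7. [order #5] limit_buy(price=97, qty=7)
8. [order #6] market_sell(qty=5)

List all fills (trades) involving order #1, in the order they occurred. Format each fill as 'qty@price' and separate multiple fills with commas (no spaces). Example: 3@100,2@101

Answer: 1@105

Derivation:
After op 1 [order #1] limit_buy(price=105, qty=1): fills=none; bids=[#1:1@105] asks=[-]
After op 2 [order #2] market_buy(qty=8): fills=none; bids=[#1:1@105] asks=[-]
After op 3 [order #3] market_sell(qty=6): fills=#1x#3:1@105; bids=[-] asks=[-]
After op 4 [order #4] limit_sell(price=102, qty=5): fills=none; bids=[-] asks=[#4:5@102]
After op 5 cancel(order #4): fills=none; bids=[-] asks=[-]
After op 6 cancel(order #1): fills=none; bids=[-] asks=[-]
After op 7 [order #5] limit_buy(price=97, qty=7): fills=none; bids=[#5:7@97] asks=[-]
After op 8 [order #6] market_sell(qty=5): fills=#5x#6:5@97; bids=[#5:2@97] asks=[-]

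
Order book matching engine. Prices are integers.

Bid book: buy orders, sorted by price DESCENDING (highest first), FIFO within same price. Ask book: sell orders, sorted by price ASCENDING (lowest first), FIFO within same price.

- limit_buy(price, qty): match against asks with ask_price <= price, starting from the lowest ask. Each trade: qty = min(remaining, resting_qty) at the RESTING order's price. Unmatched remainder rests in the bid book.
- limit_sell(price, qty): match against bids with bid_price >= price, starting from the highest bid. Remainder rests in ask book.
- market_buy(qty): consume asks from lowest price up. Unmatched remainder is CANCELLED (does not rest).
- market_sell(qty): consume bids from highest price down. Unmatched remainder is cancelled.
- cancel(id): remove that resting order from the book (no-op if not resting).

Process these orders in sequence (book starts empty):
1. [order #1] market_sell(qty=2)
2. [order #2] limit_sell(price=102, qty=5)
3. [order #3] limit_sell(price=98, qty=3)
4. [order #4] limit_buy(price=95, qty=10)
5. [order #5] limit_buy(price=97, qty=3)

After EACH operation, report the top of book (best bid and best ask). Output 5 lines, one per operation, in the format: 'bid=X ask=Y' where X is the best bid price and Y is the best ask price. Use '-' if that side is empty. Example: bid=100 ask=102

Answer: bid=- ask=-
bid=- ask=102
bid=- ask=98
bid=95 ask=98
bid=97 ask=98

Derivation:
After op 1 [order #1] market_sell(qty=2): fills=none; bids=[-] asks=[-]
After op 2 [order #2] limit_sell(price=102, qty=5): fills=none; bids=[-] asks=[#2:5@102]
After op 3 [order #3] limit_sell(price=98, qty=3): fills=none; bids=[-] asks=[#3:3@98 #2:5@102]
After op 4 [order #4] limit_buy(price=95, qty=10): fills=none; bids=[#4:10@95] asks=[#3:3@98 #2:5@102]
After op 5 [order #5] limit_buy(price=97, qty=3): fills=none; bids=[#5:3@97 #4:10@95] asks=[#3:3@98 #2:5@102]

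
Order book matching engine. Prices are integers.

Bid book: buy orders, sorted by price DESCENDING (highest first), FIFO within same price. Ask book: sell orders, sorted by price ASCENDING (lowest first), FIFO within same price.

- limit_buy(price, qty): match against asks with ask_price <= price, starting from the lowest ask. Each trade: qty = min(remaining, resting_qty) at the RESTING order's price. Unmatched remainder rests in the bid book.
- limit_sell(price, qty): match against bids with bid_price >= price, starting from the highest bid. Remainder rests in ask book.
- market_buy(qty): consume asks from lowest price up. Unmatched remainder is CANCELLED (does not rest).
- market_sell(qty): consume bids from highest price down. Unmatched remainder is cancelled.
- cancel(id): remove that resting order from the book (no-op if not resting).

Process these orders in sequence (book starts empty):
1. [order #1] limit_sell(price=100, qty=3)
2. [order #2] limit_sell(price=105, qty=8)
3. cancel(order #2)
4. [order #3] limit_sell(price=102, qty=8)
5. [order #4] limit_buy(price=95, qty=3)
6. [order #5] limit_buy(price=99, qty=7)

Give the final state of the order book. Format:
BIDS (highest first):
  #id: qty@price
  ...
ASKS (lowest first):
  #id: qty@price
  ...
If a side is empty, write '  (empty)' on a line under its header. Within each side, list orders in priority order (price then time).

Answer: BIDS (highest first):
  #5: 7@99
  #4: 3@95
ASKS (lowest first):
  #1: 3@100
  #3: 8@102

Derivation:
After op 1 [order #1] limit_sell(price=100, qty=3): fills=none; bids=[-] asks=[#1:3@100]
After op 2 [order #2] limit_sell(price=105, qty=8): fills=none; bids=[-] asks=[#1:3@100 #2:8@105]
After op 3 cancel(order #2): fills=none; bids=[-] asks=[#1:3@100]
After op 4 [order #3] limit_sell(price=102, qty=8): fills=none; bids=[-] asks=[#1:3@100 #3:8@102]
After op 5 [order #4] limit_buy(price=95, qty=3): fills=none; bids=[#4:3@95] asks=[#1:3@100 #3:8@102]
After op 6 [order #5] limit_buy(price=99, qty=7): fills=none; bids=[#5:7@99 #4:3@95] asks=[#1:3@100 #3:8@102]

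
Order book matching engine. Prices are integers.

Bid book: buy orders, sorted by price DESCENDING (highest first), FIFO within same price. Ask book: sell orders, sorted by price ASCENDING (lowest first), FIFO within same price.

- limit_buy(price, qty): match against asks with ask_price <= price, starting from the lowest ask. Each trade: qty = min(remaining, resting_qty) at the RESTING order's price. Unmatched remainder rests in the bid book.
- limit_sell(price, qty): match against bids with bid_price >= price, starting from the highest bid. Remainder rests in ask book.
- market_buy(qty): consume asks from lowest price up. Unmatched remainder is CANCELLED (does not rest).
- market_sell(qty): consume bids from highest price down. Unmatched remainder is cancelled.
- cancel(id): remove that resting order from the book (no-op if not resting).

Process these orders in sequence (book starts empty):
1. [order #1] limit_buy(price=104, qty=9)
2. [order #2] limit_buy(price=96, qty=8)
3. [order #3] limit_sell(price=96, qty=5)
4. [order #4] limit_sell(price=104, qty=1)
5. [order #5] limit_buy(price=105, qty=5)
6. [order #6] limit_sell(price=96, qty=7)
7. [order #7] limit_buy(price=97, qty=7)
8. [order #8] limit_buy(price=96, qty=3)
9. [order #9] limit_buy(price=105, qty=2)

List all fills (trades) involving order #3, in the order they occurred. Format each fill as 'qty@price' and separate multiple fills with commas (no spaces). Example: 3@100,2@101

Answer: 5@104

Derivation:
After op 1 [order #1] limit_buy(price=104, qty=9): fills=none; bids=[#1:9@104] asks=[-]
After op 2 [order #2] limit_buy(price=96, qty=8): fills=none; bids=[#1:9@104 #2:8@96] asks=[-]
After op 3 [order #3] limit_sell(price=96, qty=5): fills=#1x#3:5@104; bids=[#1:4@104 #2:8@96] asks=[-]
After op 4 [order #4] limit_sell(price=104, qty=1): fills=#1x#4:1@104; bids=[#1:3@104 #2:8@96] asks=[-]
After op 5 [order #5] limit_buy(price=105, qty=5): fills=none; bids=[#5:5@105 #1:3@104 #2:8@96] asks=[-]
After op 6 [order #6] limit_sell(price=96, qty=7): fills=#5x#6:5@105 #1x#6:2@104; bids=[#1:1@104 #2:8@96] asks=[-]
After op 7 [order #7] limit_buy(price=97, qty=7): fills=none; bids=[#1:1@104 #7:7@97 #2:8@96] asks=[-]
After op 8 [order #8] limit_buy(price=96, qty=3): fills=none; bids=[#1:1@104 #7:7@97 #2:8@96 #8:3@96] asks=[-]
After op 9 [order #9] limit_buy(price=105, qty=2): fills=none; bids=[#9:2@105 #1:1@104 #7:7@97 #2:8@96 #8:3@96] asks=[-]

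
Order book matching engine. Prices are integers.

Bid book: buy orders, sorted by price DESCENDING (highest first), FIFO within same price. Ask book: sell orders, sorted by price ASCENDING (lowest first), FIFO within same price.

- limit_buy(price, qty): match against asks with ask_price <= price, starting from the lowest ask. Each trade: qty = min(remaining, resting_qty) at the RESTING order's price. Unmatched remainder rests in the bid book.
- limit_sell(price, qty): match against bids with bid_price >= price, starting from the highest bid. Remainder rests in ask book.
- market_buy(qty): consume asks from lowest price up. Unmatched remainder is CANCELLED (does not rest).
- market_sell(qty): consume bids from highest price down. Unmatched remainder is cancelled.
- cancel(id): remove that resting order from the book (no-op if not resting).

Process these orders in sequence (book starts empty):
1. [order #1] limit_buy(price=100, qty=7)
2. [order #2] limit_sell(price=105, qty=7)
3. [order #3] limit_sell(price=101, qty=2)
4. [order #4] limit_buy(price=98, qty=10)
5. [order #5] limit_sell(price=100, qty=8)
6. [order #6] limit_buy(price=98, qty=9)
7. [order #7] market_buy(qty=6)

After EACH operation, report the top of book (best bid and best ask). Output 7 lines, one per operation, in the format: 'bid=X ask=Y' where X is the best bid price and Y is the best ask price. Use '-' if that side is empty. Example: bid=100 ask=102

Answer: bid=100 ask=-
bid=100 ask=105
bid=100 ask=101
bid=100 ask=101
bid=98 ask=100
bid=98 ask=100
bid=98 ask=105

Derivation:
After op 1 [order #1] limit_buy(price=100, qty=7): fills=none; bids=[#1:7@100] asks=[-]
After op 2 [order #2] limit_sell(price=105, qty=7): fills=none; bids=[#1:7@100] asks=[#2:7@105]
After op 3 [order #3] limit_sell(price=101, qty=2): fills=none; bids=[#1:7@100] asks=[#3:2@101 #2:7@105]
After op 4 [order #4] limit_buy(price=98, qty=10): fills=none; bids=[#1:7@100 #4:10@98] asks=[#3:2@101 #2:7@105]
After op 5 [order #5] limit_sell(price=100, qty=8): fills=#1x#5:7@100; bids=[#4:10@98] asks=[#5:1@100 #3:2@101 #2:7@105]
After op 6 [order #6] limit_buy(price=98, qty=9): fills=none; bids=[#4:10@98 #6:9@98] asks=[#5:1@100 #3:2@101 #2:7@105]
After op 7 [order #7] market_buy(qty=6): fills=#7x#5:1@100 #7x#3:2@101 #7x#2:3@105; bids=[#4:10@98 #6:9@98] asks=[#2:4@105]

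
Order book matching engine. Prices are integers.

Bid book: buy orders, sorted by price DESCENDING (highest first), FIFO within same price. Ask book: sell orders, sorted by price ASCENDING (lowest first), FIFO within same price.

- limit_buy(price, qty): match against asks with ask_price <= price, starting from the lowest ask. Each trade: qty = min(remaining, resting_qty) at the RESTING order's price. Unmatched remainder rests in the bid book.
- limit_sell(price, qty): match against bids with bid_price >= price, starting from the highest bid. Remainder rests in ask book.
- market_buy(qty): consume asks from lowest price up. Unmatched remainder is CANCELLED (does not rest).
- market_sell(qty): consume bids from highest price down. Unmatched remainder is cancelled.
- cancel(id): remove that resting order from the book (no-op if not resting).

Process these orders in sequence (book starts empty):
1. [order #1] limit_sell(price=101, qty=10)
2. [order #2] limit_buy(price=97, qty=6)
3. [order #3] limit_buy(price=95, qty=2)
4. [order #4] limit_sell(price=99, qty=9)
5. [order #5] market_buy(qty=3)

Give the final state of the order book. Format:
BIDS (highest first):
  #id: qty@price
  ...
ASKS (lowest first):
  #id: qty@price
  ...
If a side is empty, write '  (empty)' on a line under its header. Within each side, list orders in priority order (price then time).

Answer: BIDS (highest first):
  #2: 6@97
  #3: 2@95
ASKS (lowest first):
  #4: 6@99
  #1: 10@101

Derivation:
After op 1 [order #1] limit_sell(price=101, qty=10): fills=none; bids=[-] asks=[#1:10@101]
After op 2 [order #2] limit_buy(price=97, qty=6): fills=none; bids=[#2:6@97] asks=[#1:10@101]
After op 3 [order #3] limit_buy(price=95, qty=2): fills=none; bids=[#2:6@97 #3:2@95] asks=[#1:10@101]
After op 4 [order #4] limit_sell(price=99, qty=9): fills=none; bids=[#2:6@97 #3:2@95] asks=[#4:9@99 #1:10@101]
After op 5 [order #5] market_buy(qty=3): fills=#5x#4:3@99; bids=[#2:6@97 #3:2@95] asks=[#4:6@99 #1:10@101]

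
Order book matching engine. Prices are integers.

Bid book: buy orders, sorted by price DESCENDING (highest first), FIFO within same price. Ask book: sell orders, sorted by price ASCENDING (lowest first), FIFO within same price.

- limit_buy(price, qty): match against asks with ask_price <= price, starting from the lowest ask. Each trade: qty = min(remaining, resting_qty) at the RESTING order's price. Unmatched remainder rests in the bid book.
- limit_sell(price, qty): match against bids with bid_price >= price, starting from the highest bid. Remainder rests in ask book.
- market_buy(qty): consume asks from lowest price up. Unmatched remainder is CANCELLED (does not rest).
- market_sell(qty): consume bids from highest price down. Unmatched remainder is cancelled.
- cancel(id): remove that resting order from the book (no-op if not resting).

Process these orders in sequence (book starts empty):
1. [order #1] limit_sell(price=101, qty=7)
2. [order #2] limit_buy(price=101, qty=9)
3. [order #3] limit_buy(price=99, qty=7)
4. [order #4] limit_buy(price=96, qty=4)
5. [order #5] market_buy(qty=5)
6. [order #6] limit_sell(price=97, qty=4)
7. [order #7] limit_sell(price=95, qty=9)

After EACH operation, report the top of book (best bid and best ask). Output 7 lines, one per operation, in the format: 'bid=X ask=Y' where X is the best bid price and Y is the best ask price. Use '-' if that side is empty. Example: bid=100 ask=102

After op 1 [order #1] limit_sell(price=101, qty=7): fills=none; bids=[-] asks=[#1:7@101]
After op 2 [order #2] limit_buy(price=101, qty=9): fills=#2x#1:7@101; bids=[#2:2@101] asks=[-]
After op 3 [order #3] limit_buy(price=99, qty=7): fills=none; bids=[#2:2@101 #3:7@99] asks=[-]
After op 4 [order #4] limit_buy(price=96, qty=4): fills=none; bids=[#2:2@101 #3:7@99 #4:4@96] asks=[-]
After op 5 [order #5] market_buy(qty=5): fills=none; bids=[#2:2@101 #3:7@99 #4:4@96] asks=[-]
After op 6 [order #6] limit_sell(price=97, qty=4): fills=#2x#6:2@101 #3x#6:2@99; bids=[#3:5@99 #4:4@96] asks=[-]
After op 7 [order #7] limit_sell(price=95, qty=9): fills=#3x#7:5@99 #4x#7:4@96; bids=[-] asks=[-]

Answer: bid=- ask=101
bid=101 ask=-
bid=101 ask=-
bid=101 ask=-
bid=101 ask=-
bid=99 ask=-
bid=- ask=-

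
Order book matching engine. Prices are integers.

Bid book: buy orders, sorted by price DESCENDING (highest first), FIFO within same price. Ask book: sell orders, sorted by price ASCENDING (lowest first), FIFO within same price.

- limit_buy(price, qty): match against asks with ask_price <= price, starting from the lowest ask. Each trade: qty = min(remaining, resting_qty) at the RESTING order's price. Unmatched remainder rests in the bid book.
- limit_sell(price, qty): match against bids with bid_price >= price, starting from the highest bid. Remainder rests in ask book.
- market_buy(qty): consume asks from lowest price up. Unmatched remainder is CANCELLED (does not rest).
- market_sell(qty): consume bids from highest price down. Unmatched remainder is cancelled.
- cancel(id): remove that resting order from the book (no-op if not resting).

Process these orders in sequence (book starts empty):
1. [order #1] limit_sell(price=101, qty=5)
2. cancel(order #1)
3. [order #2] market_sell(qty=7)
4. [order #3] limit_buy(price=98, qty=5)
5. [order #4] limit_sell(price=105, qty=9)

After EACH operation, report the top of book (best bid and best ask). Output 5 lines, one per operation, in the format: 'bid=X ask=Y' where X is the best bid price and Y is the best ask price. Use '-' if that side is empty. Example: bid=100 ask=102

Answer: bid=- ask=101
bid=- ask=-
bid=- ask=-
bid=98 ask=-
bid=98 ask=105

Derivation:
After op 1 [order #1] limit_sell(price=101, qty=5): fills=none; bids=[-] asks=[#1:5@101]
After op 2 cancel(order #1): fills=none; bids=[-] asks=[-]
After op 3 [order #2] market_sell(qty=7): fills=none; bids=[-] asks=[-]
After op 4 [order #3] limit_buy(price=98, qty=5): fills=none; bids=[#3:5@98] asks=[-]
After op 5 [order #4] limit_sell(price=105, qty=9): fills=none; bids=[#3:5@98] asks=[#4:9@105]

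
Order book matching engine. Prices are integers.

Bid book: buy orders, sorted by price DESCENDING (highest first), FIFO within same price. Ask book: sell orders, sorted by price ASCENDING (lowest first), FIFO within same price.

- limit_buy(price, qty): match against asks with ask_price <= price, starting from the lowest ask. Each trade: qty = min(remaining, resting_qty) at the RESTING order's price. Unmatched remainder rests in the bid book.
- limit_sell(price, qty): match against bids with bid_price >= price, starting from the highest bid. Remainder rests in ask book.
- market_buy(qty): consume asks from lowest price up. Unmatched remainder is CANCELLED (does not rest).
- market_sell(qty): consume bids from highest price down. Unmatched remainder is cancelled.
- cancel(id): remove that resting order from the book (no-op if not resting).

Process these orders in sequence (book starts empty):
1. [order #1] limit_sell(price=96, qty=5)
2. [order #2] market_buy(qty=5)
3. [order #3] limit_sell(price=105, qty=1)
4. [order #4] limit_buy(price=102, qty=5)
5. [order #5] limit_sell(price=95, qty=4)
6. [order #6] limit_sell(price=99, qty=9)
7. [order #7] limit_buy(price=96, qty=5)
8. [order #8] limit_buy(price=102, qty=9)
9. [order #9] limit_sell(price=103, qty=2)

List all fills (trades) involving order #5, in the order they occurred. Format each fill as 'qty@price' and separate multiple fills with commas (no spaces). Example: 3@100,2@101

Answer: 4@102

Derivation:
After op 1 [order #1] limit_sell(price=96, qty=5): fills=none; bids=[-] asks=[#1:5@96]
After op 2 [order #2] market_buy(qty=5): fills=#2x#1:5@96; bids=[-] asks=[-]
After op 3 [order #3] limit_sell(price=105, qty=1): fills=none; bids=[-] asks=[#3:1@105]
After op 4 [order #4] limit_buy(price=102, qty=5): fills=none; bids=[#4:5@102] asks=[#3:1@105]
After op 5 [order #5] limit_sell(price=95, qty=4): fills=#4x#5:4@102; bids=[#4:1@102] asks=[#3:1@105]
After op 6 [order #6] limit_sell(price=99, qty=9): fills=#4x#6:1@102; bids=[-] asks=[#6:8@99 #3:1@105]
After op 7 [order #7] limit_buy(price=96, qty=5): fills=none; bids=[#7:5@96] asks=[#6:8@99 #3:1@105]
After op 8 [order #8] limit_buy(price=102, qty=9): fills=#8x#6:8@99; bids=[#8:1@102 #7:5@96] asks=[#3:1@105]
After op 9 [order #9] limit_sell(price=103, qty=2): fills=none; bids=[#8:1@102 #7:5@96] asks=[#9:2@103 #3:1@105]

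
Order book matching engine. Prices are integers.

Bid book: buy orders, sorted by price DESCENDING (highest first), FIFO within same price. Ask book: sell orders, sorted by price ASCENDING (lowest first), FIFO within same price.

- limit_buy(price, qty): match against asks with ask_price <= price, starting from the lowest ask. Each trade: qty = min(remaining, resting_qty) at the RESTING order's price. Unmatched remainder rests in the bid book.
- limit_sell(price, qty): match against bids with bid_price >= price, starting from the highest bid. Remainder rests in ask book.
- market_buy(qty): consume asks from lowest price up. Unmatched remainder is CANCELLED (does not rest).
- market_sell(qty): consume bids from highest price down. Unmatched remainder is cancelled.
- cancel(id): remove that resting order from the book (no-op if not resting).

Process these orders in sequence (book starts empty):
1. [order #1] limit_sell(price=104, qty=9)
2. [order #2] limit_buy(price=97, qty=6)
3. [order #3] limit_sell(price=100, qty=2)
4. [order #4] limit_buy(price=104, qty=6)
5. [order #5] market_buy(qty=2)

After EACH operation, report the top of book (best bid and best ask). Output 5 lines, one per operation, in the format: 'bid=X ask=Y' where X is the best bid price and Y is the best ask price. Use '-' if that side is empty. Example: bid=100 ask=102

Answer: bid=- ask=104
bid=97 ask=104
bid=97 ask=100
bid=97 ask=104
bid=97 ask=104

Derivation:
After op 1 [order #1] limit_sell(price=104, qty=9): fills=none; bids=[-] asks=[#1:9@104]
After op 2 [order #2] limit_buy(price=97, qty=6): fills=none; bids=[#2:6@97] asks=[#1:9@104]
After op 3 [order #3] limit_sell(price=100, qty=2): fills=none; bids=[#2:6@97] asks=[#3:2@100 #1:9@104]
After op 4 [order #4] limit_buy(price=104, qty=6): fills=#4x#3:2@100 #4x#1:4@104; bids=[#2:6@97] asks=[#1:5@104]
After op 5 [order #5] market_buy(qty=2): fills=#5x#1:2@104; bids=[#2:6@97] asks=[#1:3@104]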